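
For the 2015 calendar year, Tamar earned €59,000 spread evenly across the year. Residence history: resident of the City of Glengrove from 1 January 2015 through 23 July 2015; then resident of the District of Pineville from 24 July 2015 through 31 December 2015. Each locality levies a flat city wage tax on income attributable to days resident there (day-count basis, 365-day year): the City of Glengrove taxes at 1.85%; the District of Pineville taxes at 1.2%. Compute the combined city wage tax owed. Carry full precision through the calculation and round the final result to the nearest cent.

The City of Glengrove, 1 January – 23 July 2015: 204 days → €59,000 × 1.85% × 204/365 = €610.0438
The District of Pineville, 24 July – 31 December 2015: 161 days → €59,000 × 1.2% × 161/365 = €312.2959
Total = €922.3397

€922.34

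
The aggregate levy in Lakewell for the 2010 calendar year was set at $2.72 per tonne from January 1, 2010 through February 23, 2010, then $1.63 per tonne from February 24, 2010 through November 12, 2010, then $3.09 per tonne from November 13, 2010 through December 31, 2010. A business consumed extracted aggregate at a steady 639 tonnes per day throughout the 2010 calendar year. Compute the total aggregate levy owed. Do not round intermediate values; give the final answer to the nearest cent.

$463498.65

January 1 – February 23, 2010: 54 days × 639 tonnes/day = 34,506 tonnes at $2.72/tonne → $93856.32
February 24 – November 12, 2010: 262 days × 639 tonnes/day = 167,418 tonnes at $1.63/tonne → $272891.34
November 13 – December 31, 2010: 49 days × 639 tonnes/day = 31,311 tonnes at $3.09/tonne → $96750.99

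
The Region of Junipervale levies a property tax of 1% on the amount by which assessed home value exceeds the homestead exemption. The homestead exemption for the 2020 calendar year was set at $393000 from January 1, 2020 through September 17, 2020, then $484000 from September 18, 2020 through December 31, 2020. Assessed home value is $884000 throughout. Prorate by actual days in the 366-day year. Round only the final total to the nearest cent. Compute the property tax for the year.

January 1 – September 17, 2020: 261 days, exemption $393000 → ($884000 − $393000) × 1% × 261/366 = $3501.3934
September 18 – December 31, 2020: 105 days, exemption $484000 → ($884000 − $484000) × 1% × 105/366 = $1147.5410
Total = $4648.9344

$4648.93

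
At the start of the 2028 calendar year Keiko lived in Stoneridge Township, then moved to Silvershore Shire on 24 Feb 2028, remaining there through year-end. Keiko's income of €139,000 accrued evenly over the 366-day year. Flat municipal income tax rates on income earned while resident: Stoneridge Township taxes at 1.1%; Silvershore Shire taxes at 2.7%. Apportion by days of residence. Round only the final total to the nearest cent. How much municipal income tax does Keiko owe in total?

Stoneridge Township, 1 Jan – 23 Feb 2028: 54 days → €139,000 × 1.1% × 54/366 = €225.5902
Silvershore Shire, 24 Feb – 31 Dec 2028: 312 days → €139,000 × 2.7% × 312/366 = €3,199.2787
Total = €3,424.8689

€3,424.87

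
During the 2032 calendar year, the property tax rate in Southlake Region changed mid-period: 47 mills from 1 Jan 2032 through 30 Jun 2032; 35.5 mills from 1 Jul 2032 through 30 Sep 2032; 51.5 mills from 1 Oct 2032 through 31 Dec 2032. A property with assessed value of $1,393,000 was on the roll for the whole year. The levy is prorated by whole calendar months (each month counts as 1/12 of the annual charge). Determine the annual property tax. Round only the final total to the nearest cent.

$63,033.25

1 Jan – 30 Jun 2032: 6 months at 47 mills → $1,393,000 × 4.7% × 6/12 = $32,735.5000
1 Jul – 30 Sep 2032: 3 months at 35.5 mills → $1,393,000 × 3.55% × 3/12 = $12,362.8750
1 Oct – 31 Dec 2032: 3 months at 51.5 mills → $1,393,000 × 5.15% × 3/12 = $17,934.8750
Total = $63,033.2500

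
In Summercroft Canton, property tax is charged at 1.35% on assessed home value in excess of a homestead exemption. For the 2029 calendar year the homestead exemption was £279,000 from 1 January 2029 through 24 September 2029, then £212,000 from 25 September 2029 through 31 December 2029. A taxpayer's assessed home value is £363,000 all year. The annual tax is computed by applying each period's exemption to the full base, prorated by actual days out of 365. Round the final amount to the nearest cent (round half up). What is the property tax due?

1 January – 24 September 2029: 267 days, exemption £279,000 → (£363,000 − £279,000) × 1.35% × 267/365 = £829.5288
25 September – 31 December 2029: 98 days, exemption £212,000 → (£363,000 − £212,000) × 1.35% × 98/365 = £547.3233
Total = £1,376.8521

£1,376.85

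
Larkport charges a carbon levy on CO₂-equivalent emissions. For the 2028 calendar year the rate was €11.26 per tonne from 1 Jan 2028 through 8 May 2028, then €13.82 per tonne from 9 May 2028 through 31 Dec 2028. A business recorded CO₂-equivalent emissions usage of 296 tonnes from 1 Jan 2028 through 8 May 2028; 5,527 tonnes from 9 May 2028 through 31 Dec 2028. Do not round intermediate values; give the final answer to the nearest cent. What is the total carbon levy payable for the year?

1 Jan – 8 May 2028: 296 tonnes at €11.26/tonne → €3332.96
9 May – 31 Dec 2028: 5,527 tonnes at €13.82/tonne → €76383.14

€79716.10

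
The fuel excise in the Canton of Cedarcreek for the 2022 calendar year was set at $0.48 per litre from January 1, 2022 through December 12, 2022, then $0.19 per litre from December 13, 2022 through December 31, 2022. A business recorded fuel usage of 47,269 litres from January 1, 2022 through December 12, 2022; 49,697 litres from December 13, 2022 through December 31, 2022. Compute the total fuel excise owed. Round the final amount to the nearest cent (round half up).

$32,131.55

January 1 – December 12, 2022: 47,269 litres at $0.48/litre → $22,689.12
December 13 – December 31, 2022: 49,697 litres at $0.19/litre → $9,442.43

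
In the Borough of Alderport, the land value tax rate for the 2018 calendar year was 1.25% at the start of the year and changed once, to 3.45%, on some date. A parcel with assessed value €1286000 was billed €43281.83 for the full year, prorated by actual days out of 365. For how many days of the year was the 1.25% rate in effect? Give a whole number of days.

Let d = days at the first rate; then 365 − d days at the second rate.
€1286000 × [1.25%·d + 3.45%·(365−d)] / 365 = €43281.83
Solving gives d = 14, so the new rate took effect on 15 January 2018.

14 days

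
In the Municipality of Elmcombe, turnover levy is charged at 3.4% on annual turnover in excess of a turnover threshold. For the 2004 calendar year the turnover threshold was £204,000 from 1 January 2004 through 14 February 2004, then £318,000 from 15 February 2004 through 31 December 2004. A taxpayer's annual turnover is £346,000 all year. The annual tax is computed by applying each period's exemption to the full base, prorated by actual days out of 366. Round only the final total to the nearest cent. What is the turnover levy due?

1 January – 14 February 2004: 45 days, exemption £204,000 → (£346,000 − £204,000) × 3.4% × 45/366 = £593.6066
15 February – 31 December 2004: 321 days, exemption £318,000 → (£346,000 − £318,000) × 3.4% × 321/366 = £834.9508
Total = £1,428.5574

£1,428.56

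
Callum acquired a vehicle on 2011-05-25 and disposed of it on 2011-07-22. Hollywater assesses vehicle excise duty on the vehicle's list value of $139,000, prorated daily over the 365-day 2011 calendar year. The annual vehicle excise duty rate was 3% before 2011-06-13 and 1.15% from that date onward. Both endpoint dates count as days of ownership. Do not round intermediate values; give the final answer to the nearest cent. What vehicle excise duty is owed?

$392.25

2011-05-25 to 2011-06-12: 19 days at 3% → $139,000 × 3% × 19/365 = $217.0685
2011-06-13 to 2011-07-22: 40 days at 1.15% → $139,000 × 1.15% × 40/365 = $175.1781
Total = $392.2466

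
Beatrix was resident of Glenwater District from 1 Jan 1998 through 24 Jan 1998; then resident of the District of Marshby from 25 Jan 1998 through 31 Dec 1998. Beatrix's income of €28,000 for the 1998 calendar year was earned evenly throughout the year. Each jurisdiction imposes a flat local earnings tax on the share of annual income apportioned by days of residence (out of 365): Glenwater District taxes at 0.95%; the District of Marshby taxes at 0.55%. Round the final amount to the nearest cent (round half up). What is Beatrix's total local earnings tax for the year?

Glenwater District, 1 Jan – 24 Jan 1998: 24 days → €28,000 × 0.95% × 24/365 = €17.4904
The District of Marshby, 25 Jan – 31 Dec 1998: 341 days → €28,000 × 0.55% × 341/365 = €143.8740
Total = €161.3644

€161.36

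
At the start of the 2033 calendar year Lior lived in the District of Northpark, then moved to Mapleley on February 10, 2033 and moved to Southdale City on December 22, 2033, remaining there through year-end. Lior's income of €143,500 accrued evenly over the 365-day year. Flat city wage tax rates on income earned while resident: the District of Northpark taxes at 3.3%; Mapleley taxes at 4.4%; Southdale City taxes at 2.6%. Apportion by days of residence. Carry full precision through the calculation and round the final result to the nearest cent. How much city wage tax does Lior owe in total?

The District of Northpark, January 1 – February 9, 2033: 40 days → €143,500 × 3.3% × 40/365 = €518.9589
Mapleley, February 10 – December 21, 2033: 315 days → €143,500 × 4.4% × 315/365 = €5,449.0685
Southdale City, December 22 – December 31, 2033: 10 days → €143,500 × 2.6% × 10/365 = €102.2192
Total = €6,070.2466

€6,070.25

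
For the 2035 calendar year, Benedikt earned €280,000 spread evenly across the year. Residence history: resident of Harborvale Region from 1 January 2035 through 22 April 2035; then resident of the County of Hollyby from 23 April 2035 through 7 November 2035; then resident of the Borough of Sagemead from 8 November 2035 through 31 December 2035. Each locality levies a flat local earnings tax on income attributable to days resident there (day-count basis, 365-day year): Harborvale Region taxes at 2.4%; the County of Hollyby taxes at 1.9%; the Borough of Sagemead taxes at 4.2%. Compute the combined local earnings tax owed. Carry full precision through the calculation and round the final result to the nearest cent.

Harborvale Region, 1 January – 22 April 2035: 112 days → €280,000 × 2.4% × 112/365 = €2,062.0274
The County of Hollyby, 23 April – 7 November 2035: 199 days → €280,000 × 1.9% × 199/365 = €2,900.4932
The Borough of Sagemead, 8 November – 31 December 2035: 54 days → €280,000 × 4.2% × 54/365 = €1,739.8356
Total = €6,702.3562

€6,702.36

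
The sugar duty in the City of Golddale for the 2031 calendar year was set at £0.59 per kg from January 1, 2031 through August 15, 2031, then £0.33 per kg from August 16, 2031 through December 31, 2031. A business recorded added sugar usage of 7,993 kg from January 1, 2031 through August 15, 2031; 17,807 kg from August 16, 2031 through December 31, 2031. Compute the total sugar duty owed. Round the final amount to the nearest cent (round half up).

£10,592.18

January 1 – August 15, 2031: 7,993 kg at £0.59/kg → £4,715.87
August 16 – December 31, 2031: 17,807 kg at £0.33/kg → £5,876.31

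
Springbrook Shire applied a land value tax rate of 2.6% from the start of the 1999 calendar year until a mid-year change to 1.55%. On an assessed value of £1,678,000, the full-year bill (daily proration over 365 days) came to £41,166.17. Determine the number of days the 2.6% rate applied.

Let d = days at the first rate; then 365 − d days at the second rate.
£1,678,000 × [2.6%·d + 1.55%·(365−d)] / 365 = £41,166.17
Solving gives d = 314, so the new rate took effect on 11 Nov 1999.

314 days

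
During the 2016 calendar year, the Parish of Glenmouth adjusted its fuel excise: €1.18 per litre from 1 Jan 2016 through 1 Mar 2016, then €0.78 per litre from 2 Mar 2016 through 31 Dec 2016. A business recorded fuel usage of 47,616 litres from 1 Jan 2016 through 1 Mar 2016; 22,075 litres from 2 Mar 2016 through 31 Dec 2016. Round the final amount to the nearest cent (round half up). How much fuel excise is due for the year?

1 Jan – 1 Mar 2016: 47,616 litres at €1.18/litre → €56,186.88
2 Mar – 31 Dec 2016: 22,075 litres at €0.78/litre → €17,218.50

€73,405.38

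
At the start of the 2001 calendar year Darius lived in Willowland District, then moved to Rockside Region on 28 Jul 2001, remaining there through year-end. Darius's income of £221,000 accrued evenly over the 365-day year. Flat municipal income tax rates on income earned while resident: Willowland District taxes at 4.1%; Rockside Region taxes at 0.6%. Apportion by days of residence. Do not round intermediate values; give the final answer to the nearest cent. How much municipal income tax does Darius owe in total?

Willowland District, 1 Jan – 27 Jul 2001: 208 days → £221,000 × 4.1% × 208/365 = £5,163.5288
Rockside Region, 28 Jul – 31 Dec 2001: 157 days → £221,000 × 0.6% × 157/365 = £570.3616
Total = £5,733.8904

£5,733.89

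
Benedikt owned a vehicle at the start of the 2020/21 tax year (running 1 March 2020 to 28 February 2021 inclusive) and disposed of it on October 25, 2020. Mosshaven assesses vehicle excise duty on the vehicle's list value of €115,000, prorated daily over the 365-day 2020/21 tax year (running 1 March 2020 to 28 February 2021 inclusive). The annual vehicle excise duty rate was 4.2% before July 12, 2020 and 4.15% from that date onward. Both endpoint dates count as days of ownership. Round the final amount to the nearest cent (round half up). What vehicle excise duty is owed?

€3,145.96

March 1 – July 11, 2020: 133 days at 4.2% → €115,000 × 4.2% × 133/365 = €1,759.9726
July 12 – October 25, 2020: 106 days at 4.15% → €115,000 × 4.15% × 106/365 = €1,385.9863
Total = €3,145.9589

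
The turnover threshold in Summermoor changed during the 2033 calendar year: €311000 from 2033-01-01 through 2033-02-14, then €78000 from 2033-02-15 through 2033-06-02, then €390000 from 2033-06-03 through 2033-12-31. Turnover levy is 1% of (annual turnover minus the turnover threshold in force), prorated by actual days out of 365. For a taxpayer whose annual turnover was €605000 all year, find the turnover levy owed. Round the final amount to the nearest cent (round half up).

€3170.58

2033-01-01 to 2033-02-14: 45 days, exemption €311000 → (€605000 − €311000) × 1% × 45/365 = €362.4658
2033-02-15 to 2033-06-02: 108 days, exemption €78000 → (€605000 − €78000) × 1% × 108/365 = €1559.3425
2033-06-03 to 2033-12-31: 212 days, exemption €390000 → (€605000 − €390000) × 1% × 212/365 = €1248.7671
Total = €3170.5753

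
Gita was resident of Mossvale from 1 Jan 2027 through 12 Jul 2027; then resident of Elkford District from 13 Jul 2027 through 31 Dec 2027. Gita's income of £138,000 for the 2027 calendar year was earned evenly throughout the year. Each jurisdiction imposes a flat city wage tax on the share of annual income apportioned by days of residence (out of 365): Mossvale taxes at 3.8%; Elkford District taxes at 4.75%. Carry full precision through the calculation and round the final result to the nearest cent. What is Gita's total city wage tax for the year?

Mossvale, 1 Jan – 12 Jul 2027: 193 days → £138,000 × 3.8% × 193/365 = £2,772.8548
Elkford District, 13 Jul – 31 Dec 2027: 172 days → £138,000 × 4.75% × 172/365 = £3,088.9315
Total = £5,861.7863

£5,861.79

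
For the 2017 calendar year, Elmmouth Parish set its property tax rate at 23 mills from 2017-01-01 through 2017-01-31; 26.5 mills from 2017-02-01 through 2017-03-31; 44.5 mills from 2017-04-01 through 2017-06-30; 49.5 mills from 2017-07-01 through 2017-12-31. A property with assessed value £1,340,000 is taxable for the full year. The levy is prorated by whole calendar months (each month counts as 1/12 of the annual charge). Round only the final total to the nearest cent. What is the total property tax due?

2017-01-01 to 2017-01-31: 1 month at 23 mills → £1,340,000 × 2.3% × 1/12 = £2,568.3333
2017-02-01 to 2017-03-31: 2 months at 26.5 mills → £1,340,000 × 2.65% × 2/12 = £5,918.3333
2017-04-01 to 2017-06-30: 3 months at 44.5 mills → £1,340,000 × 4.45% × 3/12 = £14,907.5000
2017-07-01 to 2017-12-31: 6 months at 49.5 mills → £1,340,000 × 4.95% × 6/12 = £33,165.0000
Total = £56,559.1667

£56,559.17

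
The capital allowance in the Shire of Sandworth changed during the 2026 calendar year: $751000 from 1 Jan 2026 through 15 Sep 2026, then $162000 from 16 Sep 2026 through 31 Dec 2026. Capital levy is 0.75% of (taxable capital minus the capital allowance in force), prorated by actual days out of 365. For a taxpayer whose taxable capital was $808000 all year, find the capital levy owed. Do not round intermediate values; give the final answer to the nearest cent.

$1722.49

1 Jan – 15 Sep 2026: 258 days, exemption $751000 → ($808000 − $751000) × 0.75% × 258/365 = $302.1781
16 Sep – 31 Dec 2026: 107 days, exemption $162000 → ($808000 − $162000) × 0.75% × 107/365 = $1420.3151
Total = $1722.4932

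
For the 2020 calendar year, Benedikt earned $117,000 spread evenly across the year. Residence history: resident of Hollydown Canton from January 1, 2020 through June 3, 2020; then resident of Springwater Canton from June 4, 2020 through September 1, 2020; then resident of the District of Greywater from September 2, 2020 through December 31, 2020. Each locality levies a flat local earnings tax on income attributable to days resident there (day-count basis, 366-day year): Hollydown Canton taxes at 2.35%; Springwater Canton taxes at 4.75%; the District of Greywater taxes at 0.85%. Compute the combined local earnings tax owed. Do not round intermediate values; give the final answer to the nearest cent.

$2,859.79

Hollydown Canton, January 1 – June 3, 2020: 155 days → $117,000 × 2.35% × 155/366 = $1,164.4057
Springwater Canton, June 4 – September 1, 2020: 90 days → $117,000 × 4.75% × 90/366 = $1,366.5984
The District of Greywater, September 2 – December 31, 2020: 121 days → $117,000 × 0.85% × 121/366 = $328.7828
Total = $2,859.7869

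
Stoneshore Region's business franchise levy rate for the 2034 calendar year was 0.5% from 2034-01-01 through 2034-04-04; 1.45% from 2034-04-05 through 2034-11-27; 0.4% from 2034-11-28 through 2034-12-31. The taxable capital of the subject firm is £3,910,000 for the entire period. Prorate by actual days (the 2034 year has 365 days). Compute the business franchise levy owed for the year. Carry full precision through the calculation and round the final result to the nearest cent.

£43,304.59

2034-01-01 to 2034-04-04: 94 days at 0.5% → £3,910,000 × 0.5% × 94/365 = £5,034.7945
2034-04-05 to 2034-11-27: 237 days at 1.45% → £3,910,000 × 1.45% × 237/365 = £36,812.9178
2034-11-28 to 2034-12-31: 34 days at 0.4% → £3,910,000 × 0.4% × 34/365 = £1,456.8767
Total = £43,304.5890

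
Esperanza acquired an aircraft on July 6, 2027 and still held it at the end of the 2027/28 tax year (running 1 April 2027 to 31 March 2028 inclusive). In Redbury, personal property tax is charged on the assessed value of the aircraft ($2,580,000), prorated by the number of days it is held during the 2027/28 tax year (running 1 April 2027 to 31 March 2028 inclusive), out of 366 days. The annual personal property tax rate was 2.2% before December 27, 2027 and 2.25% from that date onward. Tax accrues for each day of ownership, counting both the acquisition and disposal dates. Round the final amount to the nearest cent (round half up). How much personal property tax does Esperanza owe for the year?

July 6 – December 26, 2027: 174 days at 2.2% → $2,580,000 × 2.2% × 174/366 = $26,984.2623
December 27, 2027 – March 31, 2028: 96 days at 2.25% → $2,580,000 × 2.25% × 96/366 = $15,226.2295
Total = $42,210.4918

$42,210.49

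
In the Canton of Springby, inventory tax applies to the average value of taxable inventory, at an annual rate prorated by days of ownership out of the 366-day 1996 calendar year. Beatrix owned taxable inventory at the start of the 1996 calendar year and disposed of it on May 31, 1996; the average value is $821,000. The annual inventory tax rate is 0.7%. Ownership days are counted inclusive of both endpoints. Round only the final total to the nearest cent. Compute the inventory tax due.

Days held (January 1 – May 31, 1996): 152 out of 366
Tax = $821,000 × 0.7% × 152/366 = $2,386.7322

$2,386.73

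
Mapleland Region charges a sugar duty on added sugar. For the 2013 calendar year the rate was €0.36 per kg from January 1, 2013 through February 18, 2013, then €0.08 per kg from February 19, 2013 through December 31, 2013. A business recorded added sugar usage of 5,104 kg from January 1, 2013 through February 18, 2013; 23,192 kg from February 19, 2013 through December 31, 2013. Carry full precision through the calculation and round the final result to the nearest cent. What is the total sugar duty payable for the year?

January 1 – February 18, 2013: 5,104 kg at €0.36/kg → €1,837.44
February 19 – December 31, 2013: 23,192 kg at €0.08/kg → €1,855.36

€3,692.80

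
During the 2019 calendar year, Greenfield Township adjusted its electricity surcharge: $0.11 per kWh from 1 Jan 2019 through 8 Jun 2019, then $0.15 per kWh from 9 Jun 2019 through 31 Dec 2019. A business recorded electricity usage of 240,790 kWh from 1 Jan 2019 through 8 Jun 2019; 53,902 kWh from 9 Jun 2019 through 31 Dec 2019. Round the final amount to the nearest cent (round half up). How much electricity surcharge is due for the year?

1 Jan – 8 Jun 2019: 240,790 kWh at $0.11/kWh → $26,486.90
9 Jun – 31 Dec 2019: 53,902 kWh at $0.15/kWh → $8,085.30

$34,572.20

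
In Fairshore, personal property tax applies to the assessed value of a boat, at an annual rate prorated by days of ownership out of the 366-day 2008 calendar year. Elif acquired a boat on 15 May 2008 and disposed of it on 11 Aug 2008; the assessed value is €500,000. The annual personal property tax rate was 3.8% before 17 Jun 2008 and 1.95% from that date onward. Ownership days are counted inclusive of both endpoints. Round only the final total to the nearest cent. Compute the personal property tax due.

15 May – 16 Jun 2008: 33 days at 3.8% → €500,000 × 3.8% × 33/366 = €1,713.1148
17 Jun – 11 Aug 2008: 56 days at 1.95% → €500,000 × 1.95% × 56/366 = €1,491.8033
Total = €3,204.9180

€3,204.92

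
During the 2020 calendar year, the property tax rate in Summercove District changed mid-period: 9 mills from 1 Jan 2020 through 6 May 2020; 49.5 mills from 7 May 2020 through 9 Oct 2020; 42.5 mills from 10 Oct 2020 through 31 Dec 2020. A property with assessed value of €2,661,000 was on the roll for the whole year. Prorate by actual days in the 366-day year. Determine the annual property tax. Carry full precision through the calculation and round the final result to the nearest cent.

€90,099.57

1 Jan – 6 May 2020: 127 days at 9 mills → €2,661,000 × 0.9% × 127/366 = €8,310.1721
7 May – 9 Oct 2020: 156 days at 49.5 mills → €2,661,000 × 4.95% × 156/366 = €56,142.7377
10 Oct – 31 Dec 2020: 83 days at 42.5 mills → €2,661,000 × 4.25% × 83/366 = €25,646.6598
Total = €90,099.5697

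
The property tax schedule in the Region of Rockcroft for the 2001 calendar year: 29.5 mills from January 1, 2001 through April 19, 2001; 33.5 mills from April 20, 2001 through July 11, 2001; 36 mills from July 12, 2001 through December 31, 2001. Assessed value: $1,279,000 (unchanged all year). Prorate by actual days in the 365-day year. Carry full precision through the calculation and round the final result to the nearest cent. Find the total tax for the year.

$42,834.24

January 1 – April 19, 2001: 109 days at 29.5 mills → $1,279,000 × 2.95% × 109/365 = $11,267.4644
April 20 – July 11, 2001: 83 days at 33.5 mills → $1,279,000 × 3.35% × 83/365 = $9,743.1767
July 12 – December 31, 2001: 173 days at 36 mills → $1,279,000 × 3.6% × 173/365 = $21,823.5945
Total = $42,834.2356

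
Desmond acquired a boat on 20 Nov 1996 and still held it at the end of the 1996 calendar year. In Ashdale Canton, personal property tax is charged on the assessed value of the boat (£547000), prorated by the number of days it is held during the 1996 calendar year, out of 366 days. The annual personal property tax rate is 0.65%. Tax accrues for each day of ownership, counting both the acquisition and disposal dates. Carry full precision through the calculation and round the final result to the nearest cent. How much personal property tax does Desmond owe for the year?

£408.01

Days held (20 Nov – 31 Dec 1996): 42 out of 366
Tax = £547000 × 0.65% × 42/366 = £408.0082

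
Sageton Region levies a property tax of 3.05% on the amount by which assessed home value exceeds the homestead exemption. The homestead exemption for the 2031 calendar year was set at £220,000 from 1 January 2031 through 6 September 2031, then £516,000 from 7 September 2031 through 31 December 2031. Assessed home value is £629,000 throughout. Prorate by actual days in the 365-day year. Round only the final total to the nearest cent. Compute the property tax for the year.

1 January – 6 September 2031: 249 days, exemption £220,000 → (£629,000 − £220,000) × 3.05% × 249/365 = £8,510.0014
7 September – 31 December 2031: 116 days, exemption £516,000 → (£629,000 − £516,000) × 3.05% × 116/365 = £1,095.3260
Total = £9,605.3274

£9,605.33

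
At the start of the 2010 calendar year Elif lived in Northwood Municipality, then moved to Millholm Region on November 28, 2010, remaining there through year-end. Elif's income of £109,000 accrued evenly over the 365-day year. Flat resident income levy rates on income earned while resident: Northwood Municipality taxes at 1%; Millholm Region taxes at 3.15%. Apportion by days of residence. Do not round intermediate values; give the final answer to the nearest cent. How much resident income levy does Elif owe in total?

£1,308.30

Northwood Municipality, January 1 – November 27, 2010: 331 days → £109,000 × 1% × 331/365 = £988.4658
Millholm Region, November 28 – December 31, 2010: 34 days → £109,000 × 3.15% × 34/365 = £319.8329
Total = £1,308.2986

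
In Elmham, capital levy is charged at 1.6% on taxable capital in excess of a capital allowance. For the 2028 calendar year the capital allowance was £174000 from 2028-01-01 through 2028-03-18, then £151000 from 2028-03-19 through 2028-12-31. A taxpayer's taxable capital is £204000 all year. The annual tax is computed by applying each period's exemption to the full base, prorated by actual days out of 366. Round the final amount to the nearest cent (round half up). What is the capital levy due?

2028-01-01 to 2028-03-18: 78 days, exemption £174000 → (£204000 − £174000) × 1.6% × 78/366 = £102.2951
2028-03-19 to 2028-12-31: 288 days, exemption £151000 → (£204000 − £151000) × 1.6% × 288/366 = £667.2787
Total = £769.5738

£769.57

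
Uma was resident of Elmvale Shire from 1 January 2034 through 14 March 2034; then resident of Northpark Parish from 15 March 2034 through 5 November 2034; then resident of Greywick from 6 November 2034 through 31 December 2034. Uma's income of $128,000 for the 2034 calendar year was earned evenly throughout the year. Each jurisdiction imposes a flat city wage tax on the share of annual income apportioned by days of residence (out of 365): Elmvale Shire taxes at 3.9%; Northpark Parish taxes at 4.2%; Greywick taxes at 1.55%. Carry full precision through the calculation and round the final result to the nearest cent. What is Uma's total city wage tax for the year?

$4,778.78

Elmvale Shire, 1 January – 14 March 2034: 73 days → $128,000 × 3.9% × 73/365 = $998.4000
Northpark Parish, 15 March – 5 November 2034: 236 days → $128,000 × 4.2% × 236/365 = $3,475.9890
Greywick, 6 November – 31 December 2034: 56 days → $128,000 × 1.55% × 56/365 = $304.3945
Total = $4,778.7836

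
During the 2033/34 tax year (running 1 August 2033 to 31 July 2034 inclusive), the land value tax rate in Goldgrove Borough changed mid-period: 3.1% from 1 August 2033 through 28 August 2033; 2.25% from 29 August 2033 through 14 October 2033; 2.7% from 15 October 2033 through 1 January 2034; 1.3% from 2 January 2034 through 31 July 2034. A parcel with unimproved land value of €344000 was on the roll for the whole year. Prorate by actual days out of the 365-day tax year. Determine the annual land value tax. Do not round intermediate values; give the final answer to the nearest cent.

€6410.18

1 August – 28 August 2033: 28 days at 3.1% → €344000 × 3.1% × 28/365 = €818.0603
29 August – 14 October 2033: 47 days at 2.25% → €344000 × 2.25% × 47/365 = €996.6575
15 October 2033 – 1 January 2034: 79 days at 2.7% → €344000 × 2.7% × 79/365 = €2010.2795
2 January – 31 July 2034: 211 days at 1.3% → €344000 × 1.3% × 211/365 = €2585.1836
Total = €6410.1808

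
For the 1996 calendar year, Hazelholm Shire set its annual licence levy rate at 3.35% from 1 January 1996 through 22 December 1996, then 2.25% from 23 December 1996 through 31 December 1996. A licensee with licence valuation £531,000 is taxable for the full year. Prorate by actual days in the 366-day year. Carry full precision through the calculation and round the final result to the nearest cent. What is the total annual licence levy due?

£17,644.87

1 January – 22 December 1996: 357 days at 3.35% → £531,000 × 3.35% × 357/366 = £17,351.0779
23 December – 31 December 1996: 9 days at 2.25% → £531,000 × 2.25% × 9/366 = £293.7910
Total = £17,644.8689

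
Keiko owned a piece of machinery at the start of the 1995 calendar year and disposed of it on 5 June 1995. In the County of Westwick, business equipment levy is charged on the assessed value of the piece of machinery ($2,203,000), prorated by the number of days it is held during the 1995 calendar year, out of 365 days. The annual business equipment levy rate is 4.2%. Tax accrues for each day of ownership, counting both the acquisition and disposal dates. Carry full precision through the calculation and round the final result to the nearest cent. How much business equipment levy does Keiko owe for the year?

Days held (1 January – 5 June 1995): 156 out of 365
Tax = $2,203,000 × 4.2% × 156/365 = $39,545.3589

$39,545.36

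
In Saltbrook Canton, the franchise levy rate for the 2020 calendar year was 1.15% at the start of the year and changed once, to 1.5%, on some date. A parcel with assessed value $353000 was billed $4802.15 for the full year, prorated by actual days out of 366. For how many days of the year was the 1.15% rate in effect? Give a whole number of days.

146 days

Let d = days at the first rate; then 366 − d days at the second rate.
$353000 × [1.15%·d + 1.5%·(366−d)] / 366 = $4802.15
Solving gives d = 146, so the new rate took effect on 26 May 2020.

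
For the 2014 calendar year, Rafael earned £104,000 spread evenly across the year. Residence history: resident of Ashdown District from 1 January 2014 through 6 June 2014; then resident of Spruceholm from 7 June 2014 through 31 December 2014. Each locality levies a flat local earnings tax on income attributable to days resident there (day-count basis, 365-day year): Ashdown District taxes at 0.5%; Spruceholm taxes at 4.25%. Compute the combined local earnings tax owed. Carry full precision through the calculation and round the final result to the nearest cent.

£2,742.47

Ashdown District, 1 January – 6 June 2014: 157 days → £104,000 × 0.5% × 157/365 = £223.6712
Spruceholm, 7 June – 31 December 2014: 208 days → £104,000 × 4.25% × 208/365 = £2,518.7945
Total = £2,742.4658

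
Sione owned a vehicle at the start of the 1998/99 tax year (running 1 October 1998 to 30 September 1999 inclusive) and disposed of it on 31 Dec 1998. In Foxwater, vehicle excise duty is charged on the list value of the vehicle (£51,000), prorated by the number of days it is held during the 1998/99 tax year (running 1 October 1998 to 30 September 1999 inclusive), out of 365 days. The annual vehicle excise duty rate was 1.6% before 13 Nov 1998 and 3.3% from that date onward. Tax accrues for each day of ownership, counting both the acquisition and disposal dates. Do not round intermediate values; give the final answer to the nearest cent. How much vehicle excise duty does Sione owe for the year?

1 Oct – 12 Nov 1998: 43 days at 1.6% → £51,000 × 1.6% × 43/365 = £96.1315
13 Nov – 31 Dec 1998: 49 days at 3.3% → £51,000 × 3.3% × 49/365 = £225.9370
Total = £322.0685

£322.07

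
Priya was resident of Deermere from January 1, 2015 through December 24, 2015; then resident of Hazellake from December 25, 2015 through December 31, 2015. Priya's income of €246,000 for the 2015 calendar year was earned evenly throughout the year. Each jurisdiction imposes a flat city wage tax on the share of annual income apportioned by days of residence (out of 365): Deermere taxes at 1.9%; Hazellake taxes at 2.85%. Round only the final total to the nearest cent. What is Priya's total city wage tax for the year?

€4,718.82

Deermere, January 1 – December 24, 2015: 358 days → €246,000 × 1.9% × 358/365 = €4,584.3616
Hazellake, December 25 – December 31, 2015: 7 days → €246,000 × 2.85% × 7/365 = €134.4575
Total = €4,718.8192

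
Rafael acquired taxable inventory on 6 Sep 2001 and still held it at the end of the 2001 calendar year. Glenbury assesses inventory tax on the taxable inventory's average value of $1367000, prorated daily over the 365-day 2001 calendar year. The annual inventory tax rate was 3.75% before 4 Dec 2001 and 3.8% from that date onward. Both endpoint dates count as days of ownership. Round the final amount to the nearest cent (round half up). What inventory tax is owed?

6 Sep – 3 Dec 2001: 89 days at 3.75% → $1367000 × 3.75% × 89/365 = $12499.6233
4 Dec – 31 Dec 2001: 28 days at 3.8% → $1367000 × 3.8% × 28/365 = $3984.8986
Total = $16484.5219

$16484.52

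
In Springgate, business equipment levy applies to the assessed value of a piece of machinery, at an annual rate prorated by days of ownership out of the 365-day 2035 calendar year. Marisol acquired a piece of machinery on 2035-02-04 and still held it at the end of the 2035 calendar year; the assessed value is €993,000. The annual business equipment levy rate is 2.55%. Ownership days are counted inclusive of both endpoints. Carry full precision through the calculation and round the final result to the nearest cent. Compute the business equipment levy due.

€22,962.78

Days held (2035-02-04 to 2035-12-31): 331 out of 365
Tax = €993,000 × 2.55% × 331/365 = €22,962.7849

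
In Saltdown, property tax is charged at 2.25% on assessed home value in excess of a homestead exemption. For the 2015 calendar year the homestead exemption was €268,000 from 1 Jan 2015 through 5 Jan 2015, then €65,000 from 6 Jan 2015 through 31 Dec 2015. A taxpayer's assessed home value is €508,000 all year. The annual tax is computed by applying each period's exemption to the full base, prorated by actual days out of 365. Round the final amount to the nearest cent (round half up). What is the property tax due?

1 Jan – 5 Jan 2015: 5 days, exemption €268,000 → (€508,000 − €268,000) × 2.25% × 5/365 = €73.9726
6 Jan – 31 Dec 2015: 360 days, exemption €65,000 → (€508,000 − €65,000) × 2.25% × 360/365 = €9,830.9589
Total = €9,904.9315

€9,904.93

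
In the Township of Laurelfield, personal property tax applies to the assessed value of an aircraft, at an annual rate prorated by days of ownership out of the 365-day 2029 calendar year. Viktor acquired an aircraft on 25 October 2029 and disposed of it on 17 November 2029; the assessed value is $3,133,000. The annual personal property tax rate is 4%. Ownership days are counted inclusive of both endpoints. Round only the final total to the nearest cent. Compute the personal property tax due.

$8,240.22

Days held (25 October – 17 November 2029): 24 out of 365
Tax = $3,133,000 × 4% × 24/365 = $8,240.2192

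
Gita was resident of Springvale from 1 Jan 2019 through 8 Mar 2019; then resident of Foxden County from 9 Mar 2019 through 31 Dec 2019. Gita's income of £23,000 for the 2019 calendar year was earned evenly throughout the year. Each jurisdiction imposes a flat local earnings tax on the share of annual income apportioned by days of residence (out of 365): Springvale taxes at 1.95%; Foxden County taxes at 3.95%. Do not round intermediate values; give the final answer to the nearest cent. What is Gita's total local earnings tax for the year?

£824.06

Springvale, 1 Jan – 8 Mar 2019: 67 days → £23,000 × 1.95% × 67/365 = £82.3274
Foxden County, 9 Mar – 31 Dec 2019: 298 days → £23,000 × 3.95% × 298/365 = £741.7342
Total = £824.0616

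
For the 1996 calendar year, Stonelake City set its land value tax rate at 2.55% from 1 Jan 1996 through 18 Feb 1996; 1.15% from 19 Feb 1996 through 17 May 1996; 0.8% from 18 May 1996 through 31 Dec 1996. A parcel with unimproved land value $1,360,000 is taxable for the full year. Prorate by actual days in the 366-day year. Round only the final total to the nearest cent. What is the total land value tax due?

1 Jan – 18 Feb 1996: 49 days at 2.55% → $1,360,000 × 2.55% × 49/366 = $4,642.9508
19 Feb – 17 May 1996: 89 days at 1.15% → $1,360,000 × 1.15% × 89/366 = $3,803.1694
18 May – 31 Dec 1996: 228 days at 0.8% → $1,360,000 × 0.8% × 228/366 = $6,777.7049
Total = $15,223.8251

$15,223.83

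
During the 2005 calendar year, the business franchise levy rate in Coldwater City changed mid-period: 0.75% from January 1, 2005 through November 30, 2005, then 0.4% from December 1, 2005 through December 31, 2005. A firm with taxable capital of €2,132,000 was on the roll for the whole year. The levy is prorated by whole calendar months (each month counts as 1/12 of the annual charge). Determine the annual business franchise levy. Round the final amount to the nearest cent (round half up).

January 1 – November 30, 2005: 11 months at 0.75% → €2,132,000 × 0.75% × 11/12 = €14,657.5000
December 1 – December 31, 2005: 1 month at 0.4% → €2,132,000 × 0.4% × 1/12 = €710.6667
Total = €15,368.1667

€15,368.17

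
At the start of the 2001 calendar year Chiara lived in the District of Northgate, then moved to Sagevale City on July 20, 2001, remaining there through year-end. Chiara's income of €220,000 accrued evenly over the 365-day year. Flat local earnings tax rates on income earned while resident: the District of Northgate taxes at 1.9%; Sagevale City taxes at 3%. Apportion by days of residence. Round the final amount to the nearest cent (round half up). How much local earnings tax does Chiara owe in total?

€5,273.97

The District of Northgate, January 1 – July 19, 2001: 200 days → €220,000 × 1.9% × 200/365 = €2,290.4110
Sagevale City, July 20 – December 31, 2001: 165 days → €220,000 × 3% × 165/365 = €2,983.5616
Total = €5,273.9726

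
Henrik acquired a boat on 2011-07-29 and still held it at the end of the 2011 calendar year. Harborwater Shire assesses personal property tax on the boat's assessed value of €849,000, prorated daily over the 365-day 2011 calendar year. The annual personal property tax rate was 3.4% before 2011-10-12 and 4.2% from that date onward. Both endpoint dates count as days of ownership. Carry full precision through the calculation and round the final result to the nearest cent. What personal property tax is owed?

2011-07-29 to 2011-10-11: 75 days at 3.4% → €849,000 × 3.4% × 75/365 = €5,931.3699
2011-10-12 to 2011-12-31: 81 days at 4.2% → €849,000 × 4.2% × 81/365 = €7,913.1452
Total = €13,844.5151

€13,844.52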